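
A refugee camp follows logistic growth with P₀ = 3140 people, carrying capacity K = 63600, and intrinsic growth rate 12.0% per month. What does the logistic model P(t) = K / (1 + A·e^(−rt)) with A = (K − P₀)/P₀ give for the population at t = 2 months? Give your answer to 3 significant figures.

A = (63600 − 3140)/3140 = 19.25478
P(2) = 63600 / (1 + 19.25478·e^(−0.12·2)) = 63600 / (1 + 19.25478·0.786628)
= 63600 / 16.14634 ≈ 3938.97

≈ 3,940 people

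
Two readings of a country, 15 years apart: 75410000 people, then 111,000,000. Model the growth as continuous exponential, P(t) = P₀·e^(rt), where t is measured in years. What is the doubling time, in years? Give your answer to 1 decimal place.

doubling time ≈ 26.9 years

r = ln(111000000/75410000) / 15 = ln(1.47195) / 15 ≈ 0.025773 per year
doubling time = ln 2 / |r| = 0.69315 / 0.025773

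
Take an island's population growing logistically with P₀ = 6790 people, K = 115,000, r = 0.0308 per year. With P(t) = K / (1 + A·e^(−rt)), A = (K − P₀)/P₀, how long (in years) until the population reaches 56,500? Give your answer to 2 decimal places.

t ≈ 88.76 years

A = (115000 − 6790)/6790 = 15.93667
56500 = 115000/(1 + 15.93667·e^(−0.0308t)) → 1 + 15.93667·e^(−0.0308t) = 2.0354
e^(−0.0308t) = 0.06497 → t = ln(15.39183)/0.0308 = 2.73384/0.0308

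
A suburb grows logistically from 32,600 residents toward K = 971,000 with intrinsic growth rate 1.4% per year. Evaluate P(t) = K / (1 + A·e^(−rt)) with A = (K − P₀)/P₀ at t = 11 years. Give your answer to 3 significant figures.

≈ 37,800 residents

A = (971000 − 32600)/32600 = 28.78528
P(11) = 971000 / (1 + 28.78528·e^(−0.014·11)) = 971000 / (1 + 28.78528·0.857272)
= 971000 / 25.67681 ≈ 37816.22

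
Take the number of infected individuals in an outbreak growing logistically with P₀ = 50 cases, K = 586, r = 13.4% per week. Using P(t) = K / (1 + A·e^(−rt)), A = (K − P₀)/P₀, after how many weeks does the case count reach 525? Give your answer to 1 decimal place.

t ≈ 33.8 weeks

A = (586 − 50)/50 = 10.72
525 = 586/(1 + 10.72·e^(−0.134t)) → 1 + 10.72·e^(−0.134t) = 1.11619
e^(−0.134t) = 0.010839 → t = ln(92.2623)/0.134 = 4.52464/0.134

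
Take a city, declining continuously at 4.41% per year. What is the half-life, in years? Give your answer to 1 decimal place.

half-life ≈ 15.7 years

half-life = ln(2) / |r| = 0.69315 / 0.0441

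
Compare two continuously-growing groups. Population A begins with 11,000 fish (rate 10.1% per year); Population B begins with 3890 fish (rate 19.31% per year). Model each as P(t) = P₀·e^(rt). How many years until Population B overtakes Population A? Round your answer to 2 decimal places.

t ≈ 11.29 years

11000·e^(0.101t) = 3890·e^(0.1931t)
11000/3890 = e^((0.1931 − 0.101)t) → ln(2.82776) = 0.0921·t
t = 1.03949 / 0.0921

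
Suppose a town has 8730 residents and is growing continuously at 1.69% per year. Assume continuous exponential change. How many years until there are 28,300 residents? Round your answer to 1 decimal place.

t ≈ 69.6 years

28300 = 8730 · e^(0.0169·t)
t = ln(28300/8730) / 0.0169 = ln(3.2417) / 0.0169 = 1.1761 / 0.0169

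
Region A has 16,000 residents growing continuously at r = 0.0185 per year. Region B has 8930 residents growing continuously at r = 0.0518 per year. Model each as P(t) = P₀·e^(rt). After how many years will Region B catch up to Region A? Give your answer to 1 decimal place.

16000·e^(0.0185t) = 8930·e^(0.0518t)
16000/8930 = e^((0.0518 − 0.0185)t) → ln(1.79171) = 0.0333·t
t = 0.58317 / 0.0333

t ≈ 17.5 years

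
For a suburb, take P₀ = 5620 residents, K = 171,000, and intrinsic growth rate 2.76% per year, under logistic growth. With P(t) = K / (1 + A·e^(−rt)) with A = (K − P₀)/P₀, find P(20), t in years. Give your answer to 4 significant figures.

≈ 9,530 residents

A = (171000 − 5620)/5620 = 29.42705
P(20) = 171000 / (1 + 29.42705·e^(−0.0276·20)) = 171000 / (1 + 29.42705·0.575797)
= 171000 / 17.94401 ≈ 9529.64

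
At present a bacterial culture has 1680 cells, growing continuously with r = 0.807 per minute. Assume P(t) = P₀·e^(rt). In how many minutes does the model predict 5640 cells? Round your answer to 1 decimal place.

t ≈ 1.5 minutes

5640 = 1680 · e^(0.807·t)
t = ln(5640/1680) / 0.807 = ln(3.35714) / 0.807 = 1.21109 / 0.807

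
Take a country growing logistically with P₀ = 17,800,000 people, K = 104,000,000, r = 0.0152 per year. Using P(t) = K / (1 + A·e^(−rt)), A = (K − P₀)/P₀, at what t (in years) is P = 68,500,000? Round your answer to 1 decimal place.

A = (104000000 − 17800000)/17800000 = 4.8427
68500000 = 104000000/(1 + 4.8427·e^(−0.0152t)) → 1 + 4.8427·e^(−0.0152t) = 1.51825
e^(−0.0152t) = 0.107016 → t = ln(9.34436)/0.0152 = 2.23477/0.0152

t ≈ 147.0 years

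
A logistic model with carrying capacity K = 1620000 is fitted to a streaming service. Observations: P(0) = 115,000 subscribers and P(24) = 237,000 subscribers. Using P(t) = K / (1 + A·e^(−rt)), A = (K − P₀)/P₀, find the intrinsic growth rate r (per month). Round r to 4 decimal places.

r ≈ 0.0337 per month

A = (1620000 − 115000)/115000 = 13.08696
237000 = 1620000/(1 + 13.08696·e^(−r·24)) → e^(−24r) = (6.83544 − 1)/13.08696 = 0.445898
r = −ln(0.445898)/24 = 0.80767/24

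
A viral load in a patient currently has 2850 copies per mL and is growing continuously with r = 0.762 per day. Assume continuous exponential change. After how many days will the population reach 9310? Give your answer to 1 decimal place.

t ≈ 1.6 days

9310 = 2850 · e^(0.762·t)
t = ln(9310/2850) / 0.762 = ln(3.26667) / 0.762 = 1.18377 / 0.762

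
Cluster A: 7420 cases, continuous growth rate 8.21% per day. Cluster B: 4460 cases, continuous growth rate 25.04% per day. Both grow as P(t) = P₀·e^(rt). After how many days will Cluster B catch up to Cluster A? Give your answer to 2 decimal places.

t ≈ 3.02 days

7420·e^(0.0821t) = 4460·e^(0.2504t)
7420/4460 = e^((0.2504 − 0.0821)t) → ln(1.66368) = 0.1683·t
t = 0.50903 / 0.1683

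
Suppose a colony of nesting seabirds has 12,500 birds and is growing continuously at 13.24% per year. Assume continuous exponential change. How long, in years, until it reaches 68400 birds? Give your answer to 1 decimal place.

t ≈ 12.8 years

68400 = 12500 · e^(0.1324·t)
t = ln(68400/12500) / 0.1324 = ln(5.472) / 0.1324 = 1.69964 / 0.1324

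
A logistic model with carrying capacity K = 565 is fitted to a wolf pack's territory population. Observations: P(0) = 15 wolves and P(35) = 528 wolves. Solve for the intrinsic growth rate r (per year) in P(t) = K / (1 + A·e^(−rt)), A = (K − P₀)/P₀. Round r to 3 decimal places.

A = (565 − 15)/15 = 36.66667
528 = 565/(1 + 36.66667·e^(−r·35)) → e^(−35r) = (1.07008 − 1)/36.66667 = 0.001911
r = −ln(0.001911)/35 = 6.26005/35

r ≈ 0.179 per year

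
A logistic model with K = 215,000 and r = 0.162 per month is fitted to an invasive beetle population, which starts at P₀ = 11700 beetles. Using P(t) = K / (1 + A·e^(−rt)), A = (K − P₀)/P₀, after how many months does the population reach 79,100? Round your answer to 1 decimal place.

A = (215000 − 11700)/11700 = 17.37607
79100 = 215000/(1 + 17.37607·e^(−0.162t)) → 1 + 17.37607·e^(−0.162t) = 2.71808
e^(−0.162t) = 0.098876 → t = ln(10.11366)/0.162 = 2.31389/0.162

t ≈ 14.3 months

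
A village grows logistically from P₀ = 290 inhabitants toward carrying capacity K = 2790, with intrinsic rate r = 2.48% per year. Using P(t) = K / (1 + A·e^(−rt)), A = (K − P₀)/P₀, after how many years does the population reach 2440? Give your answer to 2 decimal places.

t ≈ 165.16 years

A = (2790 − 290)/290 = 8.62069
2440 = 2790/(1 + 8.62069·e^(−0.0248t)) → 1 + 8.62069·e^(−0.0248t) = 1.14344
e^(−0.0248t) = 0.016639 → t = ln(60.09852)/0.0248 = 4.09599/0.0248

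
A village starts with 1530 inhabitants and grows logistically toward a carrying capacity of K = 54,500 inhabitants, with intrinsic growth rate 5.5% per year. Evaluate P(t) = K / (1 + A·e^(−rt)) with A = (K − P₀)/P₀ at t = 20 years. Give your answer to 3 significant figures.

≈ 4,350 inhabitants

A = (54500 − 1530)/1530 = 34.62092
P(20) = 54500 / (1 + 34.62092·e^(−0.055·20)) = 54500 / (1 + 34.62092·0.332871)
= 54500 / 12.5243 ≈ 4351.54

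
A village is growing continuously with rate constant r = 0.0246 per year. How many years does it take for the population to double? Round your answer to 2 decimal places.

doubling time ≈ 28.18 years

doubling time = ln(2) / |r| = 0.69315 / 0.0246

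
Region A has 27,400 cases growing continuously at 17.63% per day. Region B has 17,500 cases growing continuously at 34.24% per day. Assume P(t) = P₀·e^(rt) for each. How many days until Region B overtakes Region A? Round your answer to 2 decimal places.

t ≈ 2.70 days

27400·e^(0.1763t) = 17500·e^(0.3424t)
27400/17500 = e^((0.3424 − 0.1763)t) → ln(1.56571) = 0.1661·t
t = 0.44834 / 0.1661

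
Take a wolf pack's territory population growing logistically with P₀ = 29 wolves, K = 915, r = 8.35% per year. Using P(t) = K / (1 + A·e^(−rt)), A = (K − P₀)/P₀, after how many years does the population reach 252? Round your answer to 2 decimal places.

t ≈ 29.37 years

A = (915 − 29)/29 = 30.55172
252 = 915/(1 + 30.55172·e^(−0.0835t)) → 1 + 30.55172·e^(−0.0835t) = 3.63095
e^(−0.0835t) = 0.086115 → t = ln(11.61242)/0.0835 = 2.45208/0.0835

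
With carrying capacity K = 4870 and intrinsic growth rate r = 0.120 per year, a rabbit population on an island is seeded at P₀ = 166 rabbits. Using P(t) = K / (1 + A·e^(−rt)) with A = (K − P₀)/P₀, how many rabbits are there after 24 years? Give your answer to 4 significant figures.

A = (4870 − 166)/166 = 28.33735
P(24) = 4870 / (1 + 28.33735·e^(−0.12·24)) = 4870 / (1 + 28.33735·0.056135)
= 4870 / 2.59071 ≈ 1879.79

≈ 1,880 rabbits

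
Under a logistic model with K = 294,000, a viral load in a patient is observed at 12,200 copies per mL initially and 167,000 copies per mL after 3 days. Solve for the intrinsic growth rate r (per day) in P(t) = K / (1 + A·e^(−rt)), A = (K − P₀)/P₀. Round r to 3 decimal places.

A = (294000 − 12200)/12200 = 23.09836
167000 = 294000/(1 + 23.09836·e^(−r·3)) → e^(−3r) = (1.76048 − 1)/23.09836 = 0.032924
r = −ln(0.032924)/3 = 3.41357/3

r ≈ 1.138 per day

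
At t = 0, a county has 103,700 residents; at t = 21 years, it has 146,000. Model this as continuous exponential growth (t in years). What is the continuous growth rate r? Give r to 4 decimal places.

146000 = 103700 · e^(r·21)
e^(21r) = 146000/103700 = 1.40791
r = ln(1.40791) / 21 = 0.3421 / 21

r ≈ 0.0163 per year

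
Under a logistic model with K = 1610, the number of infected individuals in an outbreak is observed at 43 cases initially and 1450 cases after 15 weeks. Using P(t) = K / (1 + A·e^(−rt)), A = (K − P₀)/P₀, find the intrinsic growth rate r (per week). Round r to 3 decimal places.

r ≈ 0.387 per week

A = (1610 − 43)/43 = 36.44186
1450 = 1610/(1 + 36.44186·e^(−r·15)) → e^(−15r) = (1.11034 − 1)/36.44186 = 0.003028
r = −ln(0.003028)/15 = 5.79986/15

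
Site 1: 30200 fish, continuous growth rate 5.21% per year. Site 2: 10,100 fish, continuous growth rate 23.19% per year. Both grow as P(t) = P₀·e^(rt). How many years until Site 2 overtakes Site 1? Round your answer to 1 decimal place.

30200·e^(0.0521t) = 10100·e^(0.2319t)
30200/10100 = e^((0.2319 − 0.0521)t) → ln(2.9901) = 0.1798·t
t = 1.09531 / 0.1798

t ≈ 6.1 years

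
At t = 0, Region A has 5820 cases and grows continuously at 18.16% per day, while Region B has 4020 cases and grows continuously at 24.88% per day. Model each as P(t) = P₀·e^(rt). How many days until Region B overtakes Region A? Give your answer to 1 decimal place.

5820·e^(0.1816t) = 4020·e^(0.2488t)
5820/4020 = e^((0.2488 − 0.1816)t) → ln(1.44776) = 0.0672·t
t = 0.37002 / 0.0672

t ≈ 5.5 days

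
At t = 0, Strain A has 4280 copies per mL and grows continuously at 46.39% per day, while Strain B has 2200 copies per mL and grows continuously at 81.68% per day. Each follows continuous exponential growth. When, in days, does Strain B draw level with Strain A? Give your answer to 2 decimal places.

4280·e^(0.4639t) = 2200·e^(0.8168t)
4280/2200 = e^((0.8168 − 0.4639)t) → ln(1.94545) = 0.3529·t
t = 0.6655 / 0.3529

t ≈ 1.89 days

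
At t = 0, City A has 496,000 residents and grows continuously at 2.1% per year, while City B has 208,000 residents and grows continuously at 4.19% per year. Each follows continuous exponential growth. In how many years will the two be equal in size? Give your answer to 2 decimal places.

496000·e^(0.021t) = 208000·e^(0.0419t)
496000/208000 = e^((0.0419 − 0.021)t) → ln(2.38462) = 0.0209·t
t = 0.86904 / 0.0209

t ≈ 41.58 years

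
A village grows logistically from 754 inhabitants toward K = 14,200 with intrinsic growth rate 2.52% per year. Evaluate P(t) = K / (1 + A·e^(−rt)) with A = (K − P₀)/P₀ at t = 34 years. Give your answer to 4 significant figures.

A = (14200 − 754)/754 = 17.83289
P(34) = 14200 / (1 + 17.83289·e^(−0.0252·34)) = 14200 / (1 + 17.83289·0.424518)
= 14200 / 8.57039 ≈ 1656.87

≈ 1,657 inhabitants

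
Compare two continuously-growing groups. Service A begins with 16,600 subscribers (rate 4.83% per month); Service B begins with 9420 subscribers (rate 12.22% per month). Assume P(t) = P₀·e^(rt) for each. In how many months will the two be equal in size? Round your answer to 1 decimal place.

t ≈ 7.7 months

16600·e^(0.0483t) = 9420·e^(0.1222t)
16600/9420 = e^((0.1222 − 0.0483)t) → ln(1.76221) = 0.0739·t
t = 0.56657 / 0.0739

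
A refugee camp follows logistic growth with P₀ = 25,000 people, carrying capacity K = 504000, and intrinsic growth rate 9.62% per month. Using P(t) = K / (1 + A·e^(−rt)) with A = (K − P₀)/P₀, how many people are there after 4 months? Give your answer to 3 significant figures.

≈ 35,900 people

A = (504000 − 25000)/25000 = 19.16
P(4) = 504000 / (1 + 19.16·e^(−0.0962·4)) = 504000 / (1 + 19.16·0.680587)
= 504000 / 14.04004 ≈ 35897.33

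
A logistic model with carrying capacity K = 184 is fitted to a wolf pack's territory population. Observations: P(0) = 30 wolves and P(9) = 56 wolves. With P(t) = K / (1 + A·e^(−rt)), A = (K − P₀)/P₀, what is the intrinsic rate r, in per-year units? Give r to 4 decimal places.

r ≈ 0.0899 per year

A = (184 − 30)/30 = 5.13333
56 = 184/(1 + 5.13333·e^(−r·9)) → e^(−9r) = (3.28571 − 1)/5.13333 = 0.445269
r = −ln(0.445269)/9 = 0.80908/9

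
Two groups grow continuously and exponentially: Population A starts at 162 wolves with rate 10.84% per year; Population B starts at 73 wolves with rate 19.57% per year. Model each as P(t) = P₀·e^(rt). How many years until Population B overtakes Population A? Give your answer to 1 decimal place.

162·e^(0.1084t) = 73·e^(0.1957t)
162/73 = e^((0.1957 − 0.1084)t) → ln(2.21918) = 0.0873·t
t = 0.79714 / 0.0873

t ≈ 9.1 years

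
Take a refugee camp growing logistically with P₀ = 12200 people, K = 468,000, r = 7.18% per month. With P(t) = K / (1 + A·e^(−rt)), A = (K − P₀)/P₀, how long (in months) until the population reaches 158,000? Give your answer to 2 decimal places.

t ≈ 41.04 months

A = (468000 − 12200)/12200 = 37.36066
158000 = 468000/(1 + 37.36066·e^(−0.0718t)) → 1 + 37.36066·e^(−0.0718t) = 2.96203
e^(−0.0718t) = 0.052516 → t = ln(19.04188)/0.0718 = 2.94664/0.0718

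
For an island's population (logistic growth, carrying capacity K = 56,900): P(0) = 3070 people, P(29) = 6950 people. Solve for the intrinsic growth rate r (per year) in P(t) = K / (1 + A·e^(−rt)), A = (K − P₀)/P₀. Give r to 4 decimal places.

A = (56900 − 3070)/3070 = 17.5342
6950 = 56900/(1 + 17.5342·e^(−r·29)) → e^(−29r) = (8.18705 − 1)/17.5342 = 0.409888
r = −ln(0.409888)/29 = 0.89187/29

r ≈ 0.0308 per year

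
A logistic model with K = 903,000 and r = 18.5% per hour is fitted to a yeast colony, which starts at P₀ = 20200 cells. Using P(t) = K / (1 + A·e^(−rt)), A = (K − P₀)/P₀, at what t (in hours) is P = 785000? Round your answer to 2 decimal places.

A = (903000 − 20200)/20200 = 43.70297
785000 = 903000/(1 + 43.70297·e^(−0.185t)) → 1 + 43.70297·e^(−0.185t) = 1.15032
e^(−0.185t) = 0.00344 → t = ln(290.73586)/0.185 = 5.67242/0.185

t ≈ 30.66 hours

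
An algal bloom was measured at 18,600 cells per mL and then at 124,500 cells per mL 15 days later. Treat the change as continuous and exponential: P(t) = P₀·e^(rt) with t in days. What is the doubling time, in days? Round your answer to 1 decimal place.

doubling time ≈ 5.5 days

r = ln(124500/18600) / 15 = ln(6.69355) / 15 ≈ 0.126743 per day
doubling time = ln 2 / |r| = 0.69315 / 0.126743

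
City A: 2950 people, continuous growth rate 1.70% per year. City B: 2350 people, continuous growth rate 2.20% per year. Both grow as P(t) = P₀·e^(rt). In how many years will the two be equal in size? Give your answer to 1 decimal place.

t ≈ 45.5 years

2950·e^(0.017t) = 2350·e^(0.022t)
2950/2350 = e^((0.022 − 0.017)t) → ln(1.25532) = 0.005·t
t = 0.22739 / 0.005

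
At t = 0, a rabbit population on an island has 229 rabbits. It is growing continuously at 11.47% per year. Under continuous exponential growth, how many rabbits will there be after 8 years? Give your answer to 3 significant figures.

≈ 573 rabbits

P(8) = 229 · e^(0.1147·8) = 229 · e^(0.9176)
= 229 · 2.50328 ≈ 573.25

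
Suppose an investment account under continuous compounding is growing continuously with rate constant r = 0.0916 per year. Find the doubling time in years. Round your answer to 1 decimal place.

doubling time ≈ 7.6 years

doubling time = ln(2) / |r| = 0.69315 / 0.0916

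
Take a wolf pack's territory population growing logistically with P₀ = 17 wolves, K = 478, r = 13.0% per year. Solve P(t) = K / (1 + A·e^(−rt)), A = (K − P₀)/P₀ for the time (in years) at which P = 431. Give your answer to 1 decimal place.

A = (478 − 17)/17 = 27.11765
431 = 478/(1 + 27.11765·e^(−0.13t)) → 1 + 27.11765·e^(−0.13t) = 1.10905
e^(−0.13t) = 0.004021 → t = ln(248.67459)/0.13 = 5.51615/0.13

t ≈ 42.4 years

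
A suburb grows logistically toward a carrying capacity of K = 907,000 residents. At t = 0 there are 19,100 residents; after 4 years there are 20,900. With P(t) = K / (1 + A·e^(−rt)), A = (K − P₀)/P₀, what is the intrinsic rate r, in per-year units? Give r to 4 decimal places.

A = (907000 − 19100)/19100 = 46.48691
20900 = 907000/(1 + 46.48691·e^(−r·4)) → e^(−4r) = (43.39713 − 1)/46.48691 = 0.912023
r = −ln(0.912023)/4 = 0.09209/4

r ≈ 0.0230 per year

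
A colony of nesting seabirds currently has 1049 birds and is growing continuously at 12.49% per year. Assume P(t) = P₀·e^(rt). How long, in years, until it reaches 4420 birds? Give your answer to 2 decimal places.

t ≈ 11.52 years

4420 = 1049 · e^(0.1249·t)
t = ln(4420/1049) / 0.1249 = ln(4.21354) / 0.1249 = 1.4383 / 0.1249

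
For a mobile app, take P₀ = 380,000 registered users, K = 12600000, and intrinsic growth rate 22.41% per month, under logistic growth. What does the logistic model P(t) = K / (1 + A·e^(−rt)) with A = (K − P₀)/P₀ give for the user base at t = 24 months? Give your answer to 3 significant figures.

A = (12600000 − 380000)/380000 = 32.15789
P(24) = 12600000 / (1 + 32.15789·e^(−0.2241·24)) = 12600000 / (1 + 32.15789·0.004615)
= 12600000 / 1.14842 ≈ 10971642.31

≈ 11,000,000 registered users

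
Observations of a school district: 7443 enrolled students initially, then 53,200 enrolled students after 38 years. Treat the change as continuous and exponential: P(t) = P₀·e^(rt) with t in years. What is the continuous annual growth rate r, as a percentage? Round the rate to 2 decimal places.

r ≈ 5.18% per year

53200 = 7443 · e^(r·38)
e^(38r) = 53200/7443 = 7.14766
r = ln(7.14766) / 38 = 1.96678 / 38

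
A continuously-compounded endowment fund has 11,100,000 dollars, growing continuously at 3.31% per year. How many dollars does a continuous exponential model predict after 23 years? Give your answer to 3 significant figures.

≈ 23,800,000 dollars

P(23) = 11100000 · e^(0.0331·23) = 11100000 · e^(0.7613)
= 11100000 · 2.14106 ≈ 23765741.44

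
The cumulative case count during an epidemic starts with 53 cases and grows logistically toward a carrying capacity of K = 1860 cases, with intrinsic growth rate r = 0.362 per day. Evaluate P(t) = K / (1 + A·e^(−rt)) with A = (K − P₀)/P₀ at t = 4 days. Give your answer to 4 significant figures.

A = (1860 − 53)/53 = 34.09434
P(4) = 1860 / (1 + 34.09434·e^(−0.362·4)) = 1860 / (1 + 34.09434·0.23504)
= 1860 / 9.01353 ≈ 206.36

≈ 206.4 cases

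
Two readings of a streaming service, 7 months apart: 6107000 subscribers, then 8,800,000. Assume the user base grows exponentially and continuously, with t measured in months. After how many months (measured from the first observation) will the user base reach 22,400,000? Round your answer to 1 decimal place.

t ≈ 24.9 months

r = ln(8800000/6107000) / 7 ≈ 0.052188 per month
t = ln(22400000/6107000) / r = 1.29963 / 0.052188 ≈ 24.903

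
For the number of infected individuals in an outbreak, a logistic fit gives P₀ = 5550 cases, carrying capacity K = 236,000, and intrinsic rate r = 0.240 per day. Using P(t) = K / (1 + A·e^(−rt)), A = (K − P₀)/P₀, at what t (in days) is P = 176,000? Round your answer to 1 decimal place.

A = (236000 − 5550)/5550 = 41.52252
176000 = 236000/(1 + 41.52252·e^(−0.24t)) → 1 + 41.52252·e^(−0.24t) = 1.34091
e^(−0.24t) = 0.00821 → t = ln(121.7994)/0.24 = 4.80238/0.24

t ≈ 20.0 days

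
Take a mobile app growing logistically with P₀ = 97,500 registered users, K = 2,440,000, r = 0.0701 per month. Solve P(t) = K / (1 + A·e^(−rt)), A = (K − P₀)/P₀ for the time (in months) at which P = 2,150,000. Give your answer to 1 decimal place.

A = (2440000 − 97500)/97500 = 24.02564
2150000 = 2440000/(1 + 24.02564·e^(−0.0701t)) → 1 + 24.02564·e^(−0.0701t) = 1.13488
e^(−0.0701t) = 0.005614 → t = ln(178.12113)/0.0701 = 5.18246/0.0701

t ≈ 73.9 months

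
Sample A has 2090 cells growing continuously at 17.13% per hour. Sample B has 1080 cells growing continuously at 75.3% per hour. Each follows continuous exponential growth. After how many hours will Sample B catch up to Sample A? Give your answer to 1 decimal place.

2090·e^(0.1713t) = 1080·e^(0.753t)
2090/1080 = e^((0.753 − 0.1713)t) → ln(1.93519) = 0.5817·t
t = 0.6602 / 0.5817

t ≈ 1.1 hours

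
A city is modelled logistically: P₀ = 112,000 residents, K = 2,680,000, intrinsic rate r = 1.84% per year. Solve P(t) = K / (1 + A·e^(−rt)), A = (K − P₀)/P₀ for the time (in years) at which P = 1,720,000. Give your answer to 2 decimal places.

t ≈ 201.93 years

A = (2680000 − 112000)/112000 = 22.92857
1720000 = 2680000/(1 + 22.92857·e^(−0.0184t)) → 1 + 22.92857·e^(−0.0184t) = 1.55814
e^(−0.0184t) = 0.024343 → t = ln(41.08036)/0.0184 = 3.71553/0.0184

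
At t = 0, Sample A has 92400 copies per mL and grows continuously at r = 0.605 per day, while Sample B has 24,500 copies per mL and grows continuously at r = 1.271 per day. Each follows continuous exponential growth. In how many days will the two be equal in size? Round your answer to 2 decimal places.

92400·e^(0.605t) = 24500·e^(1.271t)
92400/24500 = e^((1.271 − 0.605)t) → ln(3.77143) = 0.666·t
t = 1.32745 / 0.666

t ≈ 1.99 days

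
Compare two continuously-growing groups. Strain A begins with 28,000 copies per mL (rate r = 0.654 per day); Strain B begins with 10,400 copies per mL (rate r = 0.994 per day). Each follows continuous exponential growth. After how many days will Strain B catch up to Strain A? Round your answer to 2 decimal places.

t ≈ 2.91 days

28000·e^(0.654t) = 10400·e^(0.994t)
28000/10400 = e^((0.994 − 0.654)t) → ln(2.69231) = 0.34·t
t = 0.9904 / 0.34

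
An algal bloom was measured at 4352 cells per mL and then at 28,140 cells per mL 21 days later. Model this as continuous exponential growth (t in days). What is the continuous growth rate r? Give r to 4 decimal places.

r ≈ 0.0889 per day

28140 = 4352 · e^(r·21)
e^(21r) = 28140/4352 = 6.46599
r = ln(6.46599) / 21 = 1.86656 / 21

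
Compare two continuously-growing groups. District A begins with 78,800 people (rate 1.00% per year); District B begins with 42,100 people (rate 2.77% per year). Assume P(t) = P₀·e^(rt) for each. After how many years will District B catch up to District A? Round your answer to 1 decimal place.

t ≈ 35.4 years

78800·e^(0.01t) = 42100·e^(0.0277t)
78800/42100 = e^((0.0277 − 0.01)t) → ln(1.87173) = 0.0177·t
t = 0.62687 / 0.0177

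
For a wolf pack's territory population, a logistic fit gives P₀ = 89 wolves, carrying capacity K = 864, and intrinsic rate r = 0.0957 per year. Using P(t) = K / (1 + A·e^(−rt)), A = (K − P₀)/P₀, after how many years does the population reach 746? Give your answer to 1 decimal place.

A = (864 − 89)/89 = 8.70787
746 = 864/(1 + 8.70787·e^(−0.0957t)) → 1 + 8.70787·e^(−0.0957t) = 1.15818
e^(−0.0957t) = 0.018165 → t = ln(55.05142)/0.0957 = 4.00827/0.0957

t ≈ 41.9 years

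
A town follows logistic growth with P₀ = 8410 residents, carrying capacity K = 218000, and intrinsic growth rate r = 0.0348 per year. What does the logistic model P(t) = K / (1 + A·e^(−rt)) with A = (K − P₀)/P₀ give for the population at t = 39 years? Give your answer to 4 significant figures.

≈ 29,400 residents

A = (218000 − 8410)/8410 = 24.92152
P(39) = 218000 / (1 + 24.92152·e^(−0.0348·39)) = 218000 / (1 + 24.92152·0.25738)
= 218000 / 7.41431 ≈ 29402.59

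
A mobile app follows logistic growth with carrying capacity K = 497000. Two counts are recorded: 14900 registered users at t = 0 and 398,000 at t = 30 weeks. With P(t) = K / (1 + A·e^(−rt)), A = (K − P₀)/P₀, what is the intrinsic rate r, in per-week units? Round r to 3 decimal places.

A = (497000 − 14900)/14900 = 32.3557
398000 = 497000/(1 + 32.3557·e^(−r·30)) → e^(−30r) = (1.24874 − 1)/32.3557 = 0.007688
r = −ln(0.007688)/30 = 4.86812/30

r ≈ 0.162 per week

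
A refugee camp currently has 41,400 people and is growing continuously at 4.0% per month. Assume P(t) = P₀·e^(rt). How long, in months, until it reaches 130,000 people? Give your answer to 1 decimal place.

t ≈ 28.6 months

130000 = 41400 · e^(0.04·t)
t = ln(130000/41400) / 0.04 = ln(3.1401) / 0.04 = 1.14425 / 0.04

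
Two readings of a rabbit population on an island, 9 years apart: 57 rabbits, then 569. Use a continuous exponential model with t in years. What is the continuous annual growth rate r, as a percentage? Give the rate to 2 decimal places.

r ≈ 25.56% per year

569 = 57 · e^(r·9)
e^(9r) = 569/57 = 9.98246
r = ln(9.98246) / 9 = 2.30083 / 9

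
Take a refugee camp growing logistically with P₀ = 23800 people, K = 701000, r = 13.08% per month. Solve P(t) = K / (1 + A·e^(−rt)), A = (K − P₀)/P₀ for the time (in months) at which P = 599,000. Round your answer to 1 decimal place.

t ≈ 39.1 months

A = (701000 − 23800)/23800 = 28.45378
599000 = 701000/(1 + 28.45378·e^(−0.1308t)) → 1 + 28.45378·e^(−0.1308t) = 1.17028
e^(−0.1308t) = 0.005985 → t = ln(167.09623)/0.1308 = 5.11857/0.1308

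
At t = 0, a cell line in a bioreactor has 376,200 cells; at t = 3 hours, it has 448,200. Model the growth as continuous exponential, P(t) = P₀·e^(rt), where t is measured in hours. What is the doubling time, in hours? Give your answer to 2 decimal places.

doubling time ≈ 11.87 hours

r = ln(448200/376200) / 3 = ln(1.19139) / 3 ≈ 0.058373 per hour
doubling time = ln 2 / |r| = 0.69315 / 0.058373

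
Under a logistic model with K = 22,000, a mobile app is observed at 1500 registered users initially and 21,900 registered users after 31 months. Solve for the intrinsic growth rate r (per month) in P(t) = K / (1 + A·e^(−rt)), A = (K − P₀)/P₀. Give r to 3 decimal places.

r ≈ 0.258 per month

A = (22000 − 1500)/1500 = 13.66667
21900 = 22000/(1 + 13.66667·e^(−r·31)) → e^(−31r) = (1.00457 − 1)/13.66667 = 0.000334
r = −ln(0.000334)/31 = 8.00403/31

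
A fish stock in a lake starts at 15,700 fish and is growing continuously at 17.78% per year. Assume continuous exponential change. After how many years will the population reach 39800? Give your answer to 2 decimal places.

39800 = 15700 · e^(0.1778·t)
t = ln(39800/15700) / 0.1778 = ln(2.53503) / 0.1778 = 0.93021 / 0.1778

t ≈ 5.23 years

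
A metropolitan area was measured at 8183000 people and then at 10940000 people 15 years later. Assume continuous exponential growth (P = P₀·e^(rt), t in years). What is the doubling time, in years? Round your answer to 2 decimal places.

r = ln(10940000/8183000) / 15 = ln(1.33692) / 15 ≈ 0.019358 per year
doubling time = ln 2 / |r| = 0.69315 / 0.019358

doubling time ≈ 35.81 years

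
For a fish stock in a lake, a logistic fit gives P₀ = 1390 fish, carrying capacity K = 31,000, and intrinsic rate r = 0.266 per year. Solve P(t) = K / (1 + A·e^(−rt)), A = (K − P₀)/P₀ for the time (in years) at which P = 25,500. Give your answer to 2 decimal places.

t ≈ 17.27 years

A = (31000 − 1390)/1390 = 21.30216
25500 = 31000/(1 + 21.30216·e^(−0.266t)) → 1 + 21.30216·e^(−0.266t) = 1.21569
e^(−0.266t) = 0.010125 → t = ln(98.76455)/0.266 = 4.59274/0.266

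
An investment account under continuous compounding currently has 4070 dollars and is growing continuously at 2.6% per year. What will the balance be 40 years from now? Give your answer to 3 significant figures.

≈ 11,500 dollars

P(40) = 4070 · e^(0.026·40) = 4070 · e^(1.04)
= 4070 · 2.82922 ≈ 11514.91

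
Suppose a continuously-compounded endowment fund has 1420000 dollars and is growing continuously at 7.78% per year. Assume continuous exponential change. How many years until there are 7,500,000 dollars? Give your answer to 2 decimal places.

7500000 = 1420000 · e^(0.0778·t)
t = ln(7500000/1420000) / 0.0778 = ln(5.28169) / 0.0778 = 1.66425 / 0.0778

t ≈ 21.39 years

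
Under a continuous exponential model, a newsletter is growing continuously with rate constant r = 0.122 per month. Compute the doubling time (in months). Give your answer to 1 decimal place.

doubling time ≈ 5.7 months

doubling time = ln(2) / |r| = 0.69315 / 0.122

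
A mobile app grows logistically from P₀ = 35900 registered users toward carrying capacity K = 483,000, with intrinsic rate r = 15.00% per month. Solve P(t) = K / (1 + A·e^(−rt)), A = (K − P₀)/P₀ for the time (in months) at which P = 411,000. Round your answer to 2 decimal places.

t ≈ 28.43 months

A = (483000 − 35900)/35900 = 12.45404
411000 = 483000/(1 + 12.45404·e^(−0.15t)) → 1 + 12.45404·e^(−0.15t) = 1.17518
e^(−0.15t) = 0.014066 → t = ln(71.09181)/0.15 = 4.26397/0.15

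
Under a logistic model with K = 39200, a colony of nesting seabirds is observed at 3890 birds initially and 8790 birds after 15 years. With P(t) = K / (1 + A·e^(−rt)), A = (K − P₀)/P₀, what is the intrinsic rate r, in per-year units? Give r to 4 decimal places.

r ≈ 0.0643 per year

A = (39200 − 3890)/3890 = 9.07712
8790 = 39200/(1 + 9.07712·e^(−r·15)) → e^(−15r) = (4.45961 − 1)/9.07712 = 0.381136
r = −ln(0.381136)/15 = 0.9646/15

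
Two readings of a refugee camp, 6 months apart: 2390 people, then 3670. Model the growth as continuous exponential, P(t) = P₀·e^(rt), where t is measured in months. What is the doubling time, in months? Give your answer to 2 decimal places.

doubling time ≈ 9.70 months

r = ln(3670/2390) / 6 = ln(1.53556) / 6 ≈ 0.071483 per month
doubling time = ln 2 / |r| = 0.69315 / 0.071483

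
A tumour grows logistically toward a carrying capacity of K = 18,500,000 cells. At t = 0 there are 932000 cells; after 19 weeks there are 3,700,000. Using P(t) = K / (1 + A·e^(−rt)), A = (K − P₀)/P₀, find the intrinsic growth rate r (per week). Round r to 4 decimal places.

r ≈ 0.0816 per week

A = (18500000 − 932000)/932000 = 18.84979
3700000 = 18500000/(1 + 18.84979·e^(−r·19)) → e^(−19r) = (5 − 1)/18.84979 = 0.212204
r = −ln(0.212204)/19 = 1.55021/19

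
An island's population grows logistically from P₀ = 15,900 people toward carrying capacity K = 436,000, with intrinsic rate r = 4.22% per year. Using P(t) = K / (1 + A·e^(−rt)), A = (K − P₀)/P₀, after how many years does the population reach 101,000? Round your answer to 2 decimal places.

t ≈ 49.17 years

A = (436000 − 15900)/15900 = 26.42138
101000 = 436000/(1 + 26.42138·e^(−0.0422t)) → 1 + 26.42138·e^(−0.0422t) = 4.31683
e^(−0.0422t) = 0.125536 → t = ln(7.96585)/0.0422 = 2.07516/0.0422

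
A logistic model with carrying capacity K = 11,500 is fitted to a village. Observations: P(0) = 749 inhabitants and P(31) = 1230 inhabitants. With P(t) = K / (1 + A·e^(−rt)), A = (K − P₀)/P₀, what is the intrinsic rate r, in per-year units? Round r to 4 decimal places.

A = (11500 − 749)/749 = 14.35381
1230 = 11500/(1 + 14.35381·e^(−r·31)) → e^(−31r) = (9.34959 − 1)/14.35381 = 0.581699
r = −ln(0.581699)/31 = 0.5418/31

r ≈ 0.0175 per year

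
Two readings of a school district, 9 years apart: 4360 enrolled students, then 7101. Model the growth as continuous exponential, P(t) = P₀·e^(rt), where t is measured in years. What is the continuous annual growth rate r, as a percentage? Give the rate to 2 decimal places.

r ≈ 5.42% per year

7101 = 4360 · e^(r·9)
e^(9r) = 7101/4360 = 1.62867
r = ln(1.62867) / 9 = 0.48776 / 9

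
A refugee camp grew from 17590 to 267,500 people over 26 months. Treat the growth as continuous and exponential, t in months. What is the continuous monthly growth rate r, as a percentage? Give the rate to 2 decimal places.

r ≈ 10.47% per month

267500 = 17590 · e^(r·26)
e^(26r) = 267500/17590 = 15.2075
r = ln(15.2075) / 26 = 2.72179 / 26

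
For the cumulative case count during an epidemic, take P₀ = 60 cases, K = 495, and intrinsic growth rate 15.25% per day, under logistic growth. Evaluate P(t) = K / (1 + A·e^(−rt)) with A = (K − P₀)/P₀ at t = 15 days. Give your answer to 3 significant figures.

≈ 285 cases

A = (495 − 60)/60 = 7.25
P(15) = 495 / (1 + 7.25·e^(−0.1525·15)) = 495 / (1 + 7.25·0.10152)
= 495 / 1.73602 ≈ 285.14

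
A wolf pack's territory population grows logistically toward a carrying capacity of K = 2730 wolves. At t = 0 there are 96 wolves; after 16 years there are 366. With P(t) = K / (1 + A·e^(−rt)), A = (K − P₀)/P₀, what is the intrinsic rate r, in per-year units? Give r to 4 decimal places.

A = (2730 − 96)/96 = 27.4375
366 = 2730/(1 + 27.4375·e^(−r·16)) → e^(−16r) = (7.45902 − 1)/27.4375 = 0.235408
r = −ln(0.235408)/16 = 1.44643/16

r ≈ 0.0904 per year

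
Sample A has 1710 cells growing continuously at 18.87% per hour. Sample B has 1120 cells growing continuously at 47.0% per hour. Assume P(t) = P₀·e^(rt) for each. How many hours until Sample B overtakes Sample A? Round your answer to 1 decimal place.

t ≈ 1.5 hours

1710·e^(0.1887t) = 1120·e^(0.47t)
1710/1120 = e^((0.47 − 0.1887)t) → ln(1.52679) = 0.2813·t
t = 0.42316 / 0.2813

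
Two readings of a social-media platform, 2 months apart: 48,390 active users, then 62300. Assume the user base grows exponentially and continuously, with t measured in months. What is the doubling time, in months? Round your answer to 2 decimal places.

doubling time ≈ 5.49 months

r = ln(62300/48390) / 2 = ln(1.28746) / 2 ≈ 0.126334 per month
doubling time = ln 2 / |r| = 0.69315 / 0.126334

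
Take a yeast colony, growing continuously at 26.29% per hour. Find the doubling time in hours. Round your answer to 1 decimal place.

doubling time ≈ 2.6 hours

doubling time = ln(2) / |r| = 0.69315 / 0.2629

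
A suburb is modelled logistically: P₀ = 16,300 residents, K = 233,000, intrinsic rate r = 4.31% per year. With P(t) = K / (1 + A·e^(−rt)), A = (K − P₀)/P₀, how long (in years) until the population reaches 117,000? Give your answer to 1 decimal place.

A = (233000 − 16300)/16300 = 13.29448
117000 = 233000/(1 + 13.29448·e^(−0.0431t)) → 1 + 13.29448·e^(−0.0431t) = 1.99145
e^(−0.0431t) = 0.074576 → t = ln(13.40909)/0.0431 = 2.59593/0.0431

t ≈ 60.2 years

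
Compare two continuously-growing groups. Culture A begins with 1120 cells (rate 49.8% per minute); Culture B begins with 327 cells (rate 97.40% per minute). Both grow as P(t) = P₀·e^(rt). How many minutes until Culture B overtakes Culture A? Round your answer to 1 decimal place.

t ≈ 2.6 minutes

1120·e^(0.498t) = 327·e^(0.974t)
1120/327 = e^((0.974 − 0.498)t) → ln(3.42508) = 0.476·t
t = 1.23112 / 0.476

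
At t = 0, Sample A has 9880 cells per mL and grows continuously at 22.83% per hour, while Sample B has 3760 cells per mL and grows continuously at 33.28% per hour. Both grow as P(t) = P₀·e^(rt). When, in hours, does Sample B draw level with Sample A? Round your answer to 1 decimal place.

t ≈ 9.2 hours

9880·e^(0.2283t) = 3760·e^(0.3328t)
9880/3760 = e^((0.3328 − 0.2283)t) → ln(2.62766) = 0.1045·t
t = 0.96609 / 0.1045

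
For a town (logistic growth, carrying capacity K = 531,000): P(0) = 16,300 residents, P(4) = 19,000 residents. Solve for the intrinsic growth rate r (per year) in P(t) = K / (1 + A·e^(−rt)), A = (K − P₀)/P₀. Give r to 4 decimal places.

r ≈ 0.0396 per year

A = (531000 − 16300)/16300 = 31.57669
19000 = 531000/(1 + 31.57669·e^(−r·4)) → e^(−4r) = (27.94737 − 1)/31.57669 = 0.853394
r = −ln(0.853394)/4 = 0.15853/4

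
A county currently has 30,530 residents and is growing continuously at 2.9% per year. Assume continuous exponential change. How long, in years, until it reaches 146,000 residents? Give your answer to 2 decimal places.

146000 = 30530 · e^(0.029·t)
t = ln(146000/30530) / 0.029 = ln(4.78218) / 0.029 = 1.5649 / 0.029

t ≈ 53.96 years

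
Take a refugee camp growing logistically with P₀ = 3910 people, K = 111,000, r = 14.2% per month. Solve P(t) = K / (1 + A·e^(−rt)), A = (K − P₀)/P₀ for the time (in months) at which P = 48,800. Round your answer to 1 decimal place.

A = (111000 − 3910)/3910 = 27.38875
48800 = 111000/(1 + 27.38875·e^(−0.142t)) → 1 + 27.38875·e^(−0.142t) = 2.27459
e^(−0.142t) = 0.046537 → t = ln(21.48828)/0.142 = 3.06751/0.142

t ≈ 21.6 months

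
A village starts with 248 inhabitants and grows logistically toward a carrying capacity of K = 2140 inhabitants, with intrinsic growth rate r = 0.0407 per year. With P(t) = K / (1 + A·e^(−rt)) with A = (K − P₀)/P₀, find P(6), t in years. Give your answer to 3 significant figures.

A = (2140 − 248)/248 = 7.62903
P(6) = 2140 / (1 + 7.62903·e^(−0.0407·6)) = 2140 / (1 + 7.62903·0.783331)
= 2140 / 6.97606 ≈ 306.76

≈ 307 inhabitants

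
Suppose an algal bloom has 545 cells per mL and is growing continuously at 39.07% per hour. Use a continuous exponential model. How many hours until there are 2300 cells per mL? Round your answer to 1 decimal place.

2300 = 545 · e^(0.3907·t)
t = ln(2300/545) / 0.3907 = ln(4.22018) / 0.3907 = 1.43988 / 0.3907

t ≈ 3.7 hours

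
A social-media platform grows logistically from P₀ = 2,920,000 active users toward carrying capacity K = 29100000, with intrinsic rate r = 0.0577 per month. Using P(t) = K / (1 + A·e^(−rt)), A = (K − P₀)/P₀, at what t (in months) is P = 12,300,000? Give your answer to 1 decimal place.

t ≈ 32.6 months

A = (29100000 − 2920000)/2920000 = 8.96575
12300000 = 29100000/(1 + 8.96575·e^(−0.0577t)) → 1 + 8.96575·e^(−0.0577t) = 2.36585
e^(−0.0577t) = 0.152341 → t = ln(6.56421)/0.0577 = 1.88163/0.0577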